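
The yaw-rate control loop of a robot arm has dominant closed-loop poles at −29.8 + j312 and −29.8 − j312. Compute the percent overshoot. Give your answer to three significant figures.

|pole| = ω_n = √(29.8² + 312²) = 313 rad/s; ζ = cos θ = σ/ω_n = 0.0951.
%OS = 100 e^{−πζ/√(1−ζ²)} with ζ = 0.0951 gives 74.1%.

%OS ≈ 74.1%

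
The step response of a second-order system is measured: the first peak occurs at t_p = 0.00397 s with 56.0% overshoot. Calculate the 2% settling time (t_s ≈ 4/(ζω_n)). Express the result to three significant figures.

ζ from %OS: ζ = |ln 0.560|/√(π²+ln²0.560) = 0.181.
t_p = π/ω_d ⇒ ω_d = 791 rad/s; then ω_n = ω_d/√(1−ζ²) = 805 rad/s.
t_s ≈ 4/(ζω_n) = 4/(0.181·805) = 0.0274 s.

t_s ≈ 0.0274 s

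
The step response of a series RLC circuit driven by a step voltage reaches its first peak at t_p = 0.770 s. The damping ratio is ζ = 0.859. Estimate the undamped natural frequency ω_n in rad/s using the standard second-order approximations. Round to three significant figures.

ω_n ≈ 7.97 rad/s

Peak time t_p = π/ω_d, so ω_d = π/t_p = π/0.770 = 4.08 rad/s.
ω_n = ω_d/√(1−ζ²) = 4.08/√0.262 = 7.97 rad/s.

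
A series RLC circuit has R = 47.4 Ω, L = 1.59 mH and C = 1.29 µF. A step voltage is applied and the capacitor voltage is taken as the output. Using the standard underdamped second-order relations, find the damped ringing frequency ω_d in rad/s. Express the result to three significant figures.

ω_d ≈ 16300 rad/s

For a series RLC circuit (capacitor voltage as output), ω_n = 1/√(LC) = 1/√(1.59 mH · 1.29 µF) = 22100 rad/s.
ζ = (R/2)·√(C/L) = (47.4/2)·√(1.29 µF/1.59 mH) = 0.675.
ω_d = ω_n√(1−ζ²) = 16300 rad/s.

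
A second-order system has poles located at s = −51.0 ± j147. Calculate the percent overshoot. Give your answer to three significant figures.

%OS ≈ 33.6%

The poles are at −σ ± jω_d with σ = 51.0 and ω_d = 147, so ω_n = √(σ²+ω_d²) = 156 rad/s and ζ = σ/ω_n = 0.328.
Overshoot: exp(−π·0.328/√(1−0.328²)) = 0.336, i.e. 33.6%.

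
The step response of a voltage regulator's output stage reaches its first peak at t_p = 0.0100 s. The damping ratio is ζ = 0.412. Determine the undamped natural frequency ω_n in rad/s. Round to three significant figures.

Peak time t_p = π/ω_d, so ω_d = π/t_p = π/0.0100 = 314 rad/s.
ω_n = ω_d/√(1−ζ²) = 314/√0.830 = 345 rad/s.

ω_n ≈ 345 rad/s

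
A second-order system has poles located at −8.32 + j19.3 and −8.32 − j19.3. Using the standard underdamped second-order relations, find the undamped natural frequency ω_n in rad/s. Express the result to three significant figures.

|pole| = ω_n = √(8.32² + 19.3²) = 21.0 rad/s; ζ = cos θ = σ/ω_n = 0.396.

ω_n ≈ 21.0 rad/s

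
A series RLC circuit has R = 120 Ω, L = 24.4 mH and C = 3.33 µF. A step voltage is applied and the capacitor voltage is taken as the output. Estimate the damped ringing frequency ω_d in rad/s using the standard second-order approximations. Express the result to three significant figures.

ω_d ≈ 2500 rad/s

For a series RLC circuit (capacitor voltage as output), ω_n = 1/√(LC) = 1/√(24.4 mH · 3.33 µF) = 3510 rad/s.
ζ = (R/2)·√(C/L) = (120/2)·√(3.33 µF/24.4 mH) = 0.701.
ω_d = 3510·√(1 − 0.701²) = 2500 rad/s.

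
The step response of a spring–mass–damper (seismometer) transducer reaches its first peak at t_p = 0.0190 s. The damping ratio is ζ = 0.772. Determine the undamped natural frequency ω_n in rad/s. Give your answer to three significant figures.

ω_n ≈ 260 rad/s

Peak time t_p = π/ω_d, so ω_d = π/t_p = π/0.0190 = 165 rad/s.
ω_n = ω_d/√(1−ζ²) = 165/√0.404 = 260 rad/s.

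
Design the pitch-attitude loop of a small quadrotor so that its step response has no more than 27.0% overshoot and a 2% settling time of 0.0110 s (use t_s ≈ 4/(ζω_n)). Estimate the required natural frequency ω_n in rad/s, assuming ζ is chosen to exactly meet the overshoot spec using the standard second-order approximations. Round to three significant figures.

From %OS = 100·exp(−πζ/√(1−ζ²)), invert to get ζ = −ln(OS)/√(π² + ln²(OS)) with OS = 0.270.
−ln 0.270 = 1.309, so ζ = 1.309/√(π² + 1.714) = 0.385.
Then ω_n = 4/(ζ t_s) = 4/(0.385 × 0.0110) = 945 rad/s.

ω_n ≈ 945 rad/s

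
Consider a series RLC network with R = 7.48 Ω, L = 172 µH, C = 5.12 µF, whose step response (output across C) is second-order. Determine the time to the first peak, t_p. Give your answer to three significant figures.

t_p ≈ 0.000122 s

For a series RLC circuit (capacitor voltage as output), ω_n = 1/√(LC) = 1/√(172 µH · 5.12 µF) = 33700 rad/s.
ζ = (R/2)·√(C/L) = (7.48/2)·√(5.12 µF/172 µH) = 0.645.
ω_d = 33700·√(1 − 0.645²) = 25700 rad/s. t_p = π/ω_d = 0.000122 s.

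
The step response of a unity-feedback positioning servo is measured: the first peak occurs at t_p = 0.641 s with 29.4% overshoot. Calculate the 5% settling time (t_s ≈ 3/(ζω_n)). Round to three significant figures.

ζ from %OS: ζ = |ln 0.294|/√(π²+ln²0.294) = 0.363.
t_p = π/ω_d ⇒ ω_d = 4.90 rad/s; then ω_n = ω_d/√(1−ζ²) = 5.26 rad/s.
t_s ≈ 3/(ζω_n) = 3/(0.363·5.26) = 1.57 s.

t_s ≈ 1.57 s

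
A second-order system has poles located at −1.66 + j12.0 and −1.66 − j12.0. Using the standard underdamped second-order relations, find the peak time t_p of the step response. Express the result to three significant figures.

t_p ≈ 0.262 s

t_p = π/ω_d with ω_d = 12.0 (the imaginary part), so t_p = 0.262 s.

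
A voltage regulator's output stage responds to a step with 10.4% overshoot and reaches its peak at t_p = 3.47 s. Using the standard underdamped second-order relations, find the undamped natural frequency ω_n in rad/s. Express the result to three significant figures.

ω_n ≈ 1.12 rad/s

The overshoot fixes ζ = −ln(OS)/√(π²+ln²(OS)) = 0.585.
From t_p = π/ω_d, ω_d = π/3.47 = 0.905 rad/s, so ω_n = ω_d/√(1−ζ²) = 1.12 rad/s.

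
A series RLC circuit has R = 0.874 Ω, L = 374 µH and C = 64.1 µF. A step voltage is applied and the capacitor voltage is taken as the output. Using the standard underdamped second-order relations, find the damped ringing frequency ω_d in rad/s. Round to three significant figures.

For a series RLC circuit (capacitor voltage as output), ω_n = 1/√(LC) = 1/√(374 µH · 64.1 µF) = 6460 rad/s.
ζ = (R/2)·√(C/L) = (0.874/2)·√(64.1 µF/374 µH) = 0.181.
ω_d = ω_n√(1−ζ²) = 6350 rad/s.

ω_d ≈ 6350 rad/s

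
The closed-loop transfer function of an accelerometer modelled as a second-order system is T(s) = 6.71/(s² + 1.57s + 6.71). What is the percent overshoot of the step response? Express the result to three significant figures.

ω_n = √6.71 = 2.59 rad/s; ζ = 1.57/(2·2.59) = 0.303.
Overshoot: exp(−π·0.303/√(1−0.303²)) = 0.368, i.e. 36.8%.

%OS ≈ 36.8%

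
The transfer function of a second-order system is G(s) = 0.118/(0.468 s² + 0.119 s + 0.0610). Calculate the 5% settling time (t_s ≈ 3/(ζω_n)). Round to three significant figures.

Dividing through by 0.468: denominator becomes s² + 0.2543 s + 0.1303.
So ω_n = √0.1303 = 0.361 rad/s and ζ = 0.2543/(2·0.361) = 0.352.
t_s ≈ 3/(ζω_n) = 23.6 s.

t_s ≈ 23.6 s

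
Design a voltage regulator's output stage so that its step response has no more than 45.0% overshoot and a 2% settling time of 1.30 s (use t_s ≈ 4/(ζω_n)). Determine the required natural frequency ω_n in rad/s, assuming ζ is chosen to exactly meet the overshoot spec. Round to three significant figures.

ω_n ≈ 12.5 rad/s

ζ = −ln(OS)/√(π² + (ln OS)²). With OS = 0.450, ln OS = −0.7985 and ζ = 0.7985/3.241 = 0.246.
Then ω_n = 4/(ζ t_s) = 4/(0.246 × 1.30) = 12.5 rad/s.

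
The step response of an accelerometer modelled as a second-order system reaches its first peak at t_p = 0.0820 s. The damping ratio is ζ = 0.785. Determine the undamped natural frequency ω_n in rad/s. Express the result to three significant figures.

ω_n ≈ 61.8 rad/s

Peak time t_p = π/ω_d, so ω_d = π/t_p = π/0.0820 = 38.3 rad/s.
ω_n = ω_d/√(1−ζ²) = 38.3/√0.384 = 61.8 rad/s.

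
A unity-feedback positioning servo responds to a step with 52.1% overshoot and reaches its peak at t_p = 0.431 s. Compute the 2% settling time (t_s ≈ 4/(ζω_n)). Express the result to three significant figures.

t_s ≈ 2.64 s

From the overshoot, ζ = −ln(OS)/√(π²+ln²(OS)) = 0.203.
From t_p = π/ω_d, ω_d = π/0.431 = 7.29 rad/s, so ω_n = ω_d/√(1−ζ²) = 7.44 rad/s.
t_s ≈ 4/(ζω_n) = 4/(0.203·7.44) = 2.64 s.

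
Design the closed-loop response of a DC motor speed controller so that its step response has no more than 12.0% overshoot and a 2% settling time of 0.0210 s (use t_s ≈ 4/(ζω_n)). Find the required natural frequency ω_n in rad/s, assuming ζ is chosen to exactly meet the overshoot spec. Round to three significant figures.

ω_n ≈ 340 rad/s

ζ = −ln(OS)/√(π² + (ln OS)²). With OS = 0.120, ln OS = −2.120 and ζ = 2.120/3.790 = 0.559.
Then ω_n = 4/(ζ t_s) = 4/(0.559 × 0.0210) = 340 rad/s.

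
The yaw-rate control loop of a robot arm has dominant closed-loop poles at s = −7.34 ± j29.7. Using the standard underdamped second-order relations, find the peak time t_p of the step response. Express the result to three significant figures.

t_p = π/ω_d with ω_d = 29.7 (the imaginary part), so t_p = 0.106 s.

t_p ≈ 0.106 s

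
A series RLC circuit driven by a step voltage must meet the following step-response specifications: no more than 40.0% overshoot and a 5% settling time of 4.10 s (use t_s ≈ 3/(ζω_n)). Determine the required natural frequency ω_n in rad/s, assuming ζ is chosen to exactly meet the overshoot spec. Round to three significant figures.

From %OS = 100·exp(−πζ/√(1−ζ²)), invert to get ζ = −ln(OS)/√(π² + ln²(OS)) with OS = 0.400.
−ln 0.400 = 0.9163, so ζ = 0.9163/√(π² + 0.8396) = 0.280.
From t_s ≈ 3/(ζω_n): ω_n = 3/(ζ·t_s) = 3/(0.280·4.10) = 2.61 rad/s.

ω_n ≈ 2.61 rad/s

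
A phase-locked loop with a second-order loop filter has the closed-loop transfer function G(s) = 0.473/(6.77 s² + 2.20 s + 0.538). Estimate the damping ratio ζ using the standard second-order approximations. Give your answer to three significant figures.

ζ ≈ 0.576

Dividing through by 6.77: denominator becomes s² + 0.3250 s + 0.07947.
So ω_n = √0.07947 = 0.282 rad/s and ζ = 0.3250/(2·0.282) = 0.576.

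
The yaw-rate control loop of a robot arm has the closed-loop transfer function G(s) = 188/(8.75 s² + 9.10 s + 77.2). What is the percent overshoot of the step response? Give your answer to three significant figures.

%OS ≈ 57.2%

Dividing through by 8.75: denominator becomes s² + 1.040 s + 8.823.
So ω_n = √8.823 = 2.97 rad/s and ζ = 1.040/(2·2.97) = 0.175.
%OS = 100·exp(−πζ/√(1−ζ²)) = 57.2%.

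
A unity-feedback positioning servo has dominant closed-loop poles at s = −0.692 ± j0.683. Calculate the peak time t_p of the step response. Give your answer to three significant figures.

t_p ≈ 4.60 s

t_p = π/ω_d with ω_d = 0.683 (the imaginary part), so t_p = 4.60 s.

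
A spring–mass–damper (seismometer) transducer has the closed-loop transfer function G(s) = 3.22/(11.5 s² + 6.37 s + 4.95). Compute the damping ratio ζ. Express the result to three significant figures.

Dividing through by 11.5: denominator becomes s² + 0.5539 s + 0.4304.
So ω_n = √0.4304 = 0.656 rad/s and ζ = 0.5539/(2·0.656) = 0.422.

ζ ≈ 0.422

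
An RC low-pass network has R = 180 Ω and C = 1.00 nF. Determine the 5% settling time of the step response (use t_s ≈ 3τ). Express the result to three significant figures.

τ = RC = 180 × 1.00 nF = 0.000000180 s.
t_s ≈ 3τ = 0.000000540 s.

t_s ≈ 0.000000540 s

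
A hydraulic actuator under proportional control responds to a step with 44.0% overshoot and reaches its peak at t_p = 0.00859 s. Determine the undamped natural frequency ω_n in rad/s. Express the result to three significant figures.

The overshoot fixes ζ = −ln(OS)/√(π²+ln²(OS)) = 0.253.
t_p = π/ω_d ⇒ ω_d = 366 rad/s; then ω_n = ω_d/√(1−ζ²) = 378 rad/s.

ω_n ≈ 378 rad/s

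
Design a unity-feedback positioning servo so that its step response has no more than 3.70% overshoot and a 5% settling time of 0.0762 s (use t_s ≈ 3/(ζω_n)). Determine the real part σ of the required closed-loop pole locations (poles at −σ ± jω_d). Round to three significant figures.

The settling-time spec alone fixes σ = ζω_n = 3/t_s = 3/0.0762 = 39.4.
(Overshoot then fixes ζ = 0.724 and hence ω_d = σ·√(1−ζ²)/ζ = 37.5 rad/s.)

σ ≈ 39.4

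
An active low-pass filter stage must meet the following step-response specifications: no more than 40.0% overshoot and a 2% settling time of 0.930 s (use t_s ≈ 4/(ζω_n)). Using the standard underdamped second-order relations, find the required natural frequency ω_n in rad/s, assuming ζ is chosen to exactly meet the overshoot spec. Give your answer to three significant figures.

ω_n ≈ 15.4 rad/s

ζ = −ln(OS)/√(π² + (ln OS)²). With OS = 0.400, ln OS = −0.9163 and ζ = 0.9163/3.272 = 0.280.
From t_s ≈ 4/(ζω_n): ω_n = 4/(ζ·t_s) = 4/(0.280·0.930) = 15.4 rad/s.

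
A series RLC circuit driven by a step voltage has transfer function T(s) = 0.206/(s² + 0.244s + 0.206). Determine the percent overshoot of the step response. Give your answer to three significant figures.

Matching coefficients with s² + 2ζω_n s + ω_n² gives ω_n² = 0.206 ⇒ ω_n = 0.454 rad/s, and ζ = 0.244/(2ω_n) = 0.269.
%OS = 100 e^{−πζ/√(1−ζ²)} with ζ = 0.269 gives 41.6%.

%OS ≈ 41.6%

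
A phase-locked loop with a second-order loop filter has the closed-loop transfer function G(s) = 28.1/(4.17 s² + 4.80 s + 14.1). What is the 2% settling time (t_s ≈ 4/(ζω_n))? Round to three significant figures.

t_s ≈ 6.95 s

Dividing through by 4.17: denominator becomes s² + 1.151 s + 3.381.
So ω_n = √3.381 = 1.84 rad/s and ζ = 1.151/(2·1.84) = 0.313.
t_s ≈ 4/(ζω_n) = 6.95 s.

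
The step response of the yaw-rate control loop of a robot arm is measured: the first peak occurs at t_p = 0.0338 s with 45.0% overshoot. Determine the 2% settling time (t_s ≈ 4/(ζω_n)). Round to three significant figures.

ζ from %OS: ζ = |ln 0.450|/√(π²+ln²0.450) = 0.246.
From t_p = π/ω_d, ω_d = π/0.0338 = 92.9 rad/s, so ω_n = ω_d/√(1−ζ²) = 95.9 rad/s.
t_s ≈ 4/(ζω_n) = 4/(0.246·95.9) = 0.169 s.

t_s ≈ 0.169 s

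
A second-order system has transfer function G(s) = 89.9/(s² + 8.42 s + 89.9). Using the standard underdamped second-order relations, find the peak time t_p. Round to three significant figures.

Matching coefficients with s² + 2ζω_n s + ω_n² gives ω_n² = 89.9 ⇒ ω_n = 9.48 rad/s, and ζ = 8.42/(2ω_n) = 0.444.
The damped frequency ω_d = ω_n√(1−ζ²) = 8.50 rad/s. Then t_p = π/ω_d = 0.370 s.

t_p ≈ 0.370 s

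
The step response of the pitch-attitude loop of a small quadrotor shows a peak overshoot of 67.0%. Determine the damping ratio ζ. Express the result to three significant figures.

ζ ≈ 0.126

ζ = −ln(OS)/√(π² + (ln OS)²). With OS = 0.670, ln OS = −0.4005 and ζ = 0.4005/3.167 = 0.126.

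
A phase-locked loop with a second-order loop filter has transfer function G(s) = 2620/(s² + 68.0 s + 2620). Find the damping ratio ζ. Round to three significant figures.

Comparing the denominator to s² + 2ζω_n s + ω_n²: ω_n = √2620 = 51.2 rad/s, and 2ζω_n = 68.0 so ζ = 68.0/(2·51.2) = 0.664.

ζ ≈ 0.664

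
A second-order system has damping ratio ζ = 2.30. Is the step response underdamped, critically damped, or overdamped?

overdamped

Since ζ = 2.30 > 1, the system is overdamped.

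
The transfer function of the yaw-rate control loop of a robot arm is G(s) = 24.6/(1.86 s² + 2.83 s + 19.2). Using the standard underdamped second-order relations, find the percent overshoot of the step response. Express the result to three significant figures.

Dividing through by 1.86: denominator becomes s² + 1.522 s + 10.32.
So ω_n = √10.32 = 3.21 rad/s and ζ = 1.522/(2·3.21) = 0.237.
%OS = 100·exp(−πζ/√(1−ζ²)) = 46.5%.

%OS ≈ 46.5%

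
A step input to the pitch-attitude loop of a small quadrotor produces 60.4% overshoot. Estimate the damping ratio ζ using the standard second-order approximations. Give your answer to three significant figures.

ζ ≈ 0.158

From %OS = 100·exp(−πζ/√(1−ζ²)), invert to get ζ = −ln(OS)/√(π² + ln²(OS)) with OS = 0.604.
−ln 0.604 = 0.5042, so ζ = 0.5042/√(π² + 0.2542) = 0.158.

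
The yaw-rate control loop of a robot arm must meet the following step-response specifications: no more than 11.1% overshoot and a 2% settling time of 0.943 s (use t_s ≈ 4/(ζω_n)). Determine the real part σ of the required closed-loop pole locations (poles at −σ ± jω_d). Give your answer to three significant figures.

The settling-time spec alone fixes σ = ζω_n = 4/t_s = 4/0.943 = 4.24.
(Overshoot then fixes ζ = 0.573 and hence ω_d = σ·√(1−ζ²)/ζ = 6.06 rad/s.)

σ ≈ 4.24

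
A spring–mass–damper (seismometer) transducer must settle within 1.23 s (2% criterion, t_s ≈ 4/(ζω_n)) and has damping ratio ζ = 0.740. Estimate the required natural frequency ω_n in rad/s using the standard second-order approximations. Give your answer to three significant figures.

ω_n ≈ 4.39 rad/s

Rearranging t_s ≈ 4/(ζω_n) gives ω_n = 4/(ζ·t_s) = 4/(0.740 × 1.23) = 4.39 rad/s.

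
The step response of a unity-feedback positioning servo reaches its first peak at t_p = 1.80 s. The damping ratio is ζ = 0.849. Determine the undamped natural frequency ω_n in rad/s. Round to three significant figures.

Peak time t_p = π/ω_d, so ω_d = π/t_p = π/1.80 = 1.75 rad/s.
ω_n = ω_d/√(1−ζ²) = 1.75/√0.279 = 3.30 rad/s.

ω_n ≈ 3.30 rad/s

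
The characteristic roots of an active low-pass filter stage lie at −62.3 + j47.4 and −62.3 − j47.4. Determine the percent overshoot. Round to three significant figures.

|pole| = ω_n = √(62.3² + 47.4²) = 78.3 rad/s; ζ = cos θ = σ/ω_n = 0.796.
%OS = 100·exp(−πζ/√(1−ζ²)) = 1.61%.

%OS ≈ 1.61%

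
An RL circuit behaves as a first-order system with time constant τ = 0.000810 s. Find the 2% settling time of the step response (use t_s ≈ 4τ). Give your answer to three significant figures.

t_s ≈ 0.00324 s

t_s ≈ 4τ = 0.00324 s.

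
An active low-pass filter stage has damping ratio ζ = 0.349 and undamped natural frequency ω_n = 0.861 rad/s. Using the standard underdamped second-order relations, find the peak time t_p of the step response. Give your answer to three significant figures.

t_p ≈ 3.89 s

The damped frequency is ω_d = ω_n√(1−ζ²) = 0.861·√(1−0.122) = 0.807 rad/s.
Peak time t_p = π/ω_d = π/0.807 = 3.89 s.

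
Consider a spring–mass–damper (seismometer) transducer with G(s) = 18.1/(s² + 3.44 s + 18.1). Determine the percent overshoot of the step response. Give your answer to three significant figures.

%OS ≈ 24.9%

ω_n = √18.1 = 4.25 rad/s; ζ = 3.44/(2·4.25) = 0.404.
%OS = 100 e^{−πζ/√(1−ζ²)} with ζ = 0.404 gives 24.9%.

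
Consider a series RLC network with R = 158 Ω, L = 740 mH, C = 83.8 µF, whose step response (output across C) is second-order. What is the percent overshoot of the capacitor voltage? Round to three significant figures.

For a series RLC circuit (capacitor voltage as output), ω_n = 1/√(LC) = 1/√(740 mH · 83.8 µF) = 127 rad/s.
ζ = (R/2)·√(C/L) = (158/2)·√(83.8 µF/740 mH) = 0.841.
Overshoot: exp(−π·0.841/√(1−0.841²)) = 0.00762, i.e. 0.762%.

%OS ≈ 0.762%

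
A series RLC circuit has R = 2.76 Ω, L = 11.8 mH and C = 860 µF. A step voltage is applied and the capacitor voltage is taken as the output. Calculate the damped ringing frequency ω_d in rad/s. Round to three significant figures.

For a series RLC circuit (capacitor voltage as output), ω_n = 1/√(LC) = 1/√(11.8 mH · 860 µF) = 314 rad/s.
ζ = (R/2)·√(C/L) = (2.76/2)·√(860 µF/11.8 mH) = 0.373.
ω_d = ω_n√(1−ζ²) = 291 rad/s.

ω_d ≈ 291 rad/s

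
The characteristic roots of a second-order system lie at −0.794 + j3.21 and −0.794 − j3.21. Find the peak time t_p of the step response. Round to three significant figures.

t_p = π/ω_d with ω_d = 3.21 (the imaginary part), so t_p = 0.979 s.

t_p ≈ 0.979 s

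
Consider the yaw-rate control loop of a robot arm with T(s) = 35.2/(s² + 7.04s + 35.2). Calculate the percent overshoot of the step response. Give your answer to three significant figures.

Comparing the denominator to s² + 2ζω_n s + ω_n²: ω_n = √35.2 = 5.93 rad/s, and 2ζω_n = 7.04 so ζ = 7.04/(2·5.93) = 0.593.
%OS = 100 e^{−πζ/√(1−ζ²)} with ζ = 0.593 gives 9.87%.

%OS ≈ 9.87%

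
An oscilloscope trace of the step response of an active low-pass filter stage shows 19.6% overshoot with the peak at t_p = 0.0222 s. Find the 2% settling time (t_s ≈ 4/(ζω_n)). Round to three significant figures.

From the overshoot, ζ = −ln(OS)/√(π²+ln²(OS)) = 0.460.
t_p = π/ω_d ⇒ ω_d = 142 rad/s; then ω_n = ω_d/√(1−ζ²) = 159 rad/s.
t_s ≈ 4/(ζω_n) = 4/(0.460·159) = 0.0545 s.

t_s ≈ 0.0545 s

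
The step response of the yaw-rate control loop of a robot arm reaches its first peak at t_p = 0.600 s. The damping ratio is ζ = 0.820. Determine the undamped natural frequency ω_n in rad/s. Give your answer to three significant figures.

Peak time t_p = π/ω_d, so ω_d = π/t_p = π/0.600 = 5.24 rad/s.
ω_n = ω_d/√(1−ζ²) = 5.24/√0.328 = 9.15 rad/s.

ω_n ≈ 9.15 rad/s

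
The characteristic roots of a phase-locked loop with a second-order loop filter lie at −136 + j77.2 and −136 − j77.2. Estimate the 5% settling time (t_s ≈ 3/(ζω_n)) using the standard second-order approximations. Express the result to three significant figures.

t_s ≈ 0.0221 s

For poles at −σ ± jω_d, ζω_n = σ = 136, so t_s ≈ 3/σ = 0.0221 s.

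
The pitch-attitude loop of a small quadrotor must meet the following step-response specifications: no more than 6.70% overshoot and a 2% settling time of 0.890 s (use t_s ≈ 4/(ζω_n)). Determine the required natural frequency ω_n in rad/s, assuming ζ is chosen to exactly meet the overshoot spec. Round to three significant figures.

ω_n ≈ 6.89 rad/s

ζ = −ln(OS)/√(π² + (ln OS)²). With OS = 0.0670, ln OS = −2.703 and ζ = 2.703/4.144 = 0.652.
From t_s ≈ 4/(ζω_n): ω_n = 4/(ζ·t_s) = 4/(0.652·0.890) = 6.89 rad/s.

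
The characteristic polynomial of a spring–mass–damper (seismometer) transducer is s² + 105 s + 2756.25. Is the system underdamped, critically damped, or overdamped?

critically damped

a² − 4b = 105² − 4·2756.25 = 0 (repeated real root); the system is critically damped.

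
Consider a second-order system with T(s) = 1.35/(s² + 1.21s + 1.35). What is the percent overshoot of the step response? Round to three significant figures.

%OS ≈ 14.7%

Comparing the denominator to s² + 2ζω_n s + ω_n²: ω_n = √1.35 = 1.16 rad/s, and 2ζω_n = 1.21 so ζ = 1.21/(2·1.16) = 0.521.
%OS = 100 e^{−πζ/√(1−ζ²)} with ζ = 0.521 gives 14.7%.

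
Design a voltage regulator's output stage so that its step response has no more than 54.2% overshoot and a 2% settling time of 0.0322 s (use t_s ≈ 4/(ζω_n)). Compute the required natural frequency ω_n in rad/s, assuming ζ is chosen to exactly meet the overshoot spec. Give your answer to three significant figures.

From %OS = 100·exp(−πζ/√(1−ζ²)), invert to get ζ = −ln(OS)/√(π² + ln²(OS)) with OS = 0.542.
−ln 0.542 = 0.6125, so ζ = 0.6125/√(π² + 0.3751) = 0.191.
Then ω_n = 4/(ζ t_s) = 4/(0.191 × 0.0322) = 649 rad/s.

ω_n ≈ 649 rad/s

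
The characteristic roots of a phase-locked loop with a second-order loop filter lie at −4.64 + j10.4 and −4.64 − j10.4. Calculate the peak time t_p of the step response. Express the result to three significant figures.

t_p = π/ω_d with ω_d = 10.4 (the imaginary part), so t_p = 0.302 s.

t_p ≈ 0.302 s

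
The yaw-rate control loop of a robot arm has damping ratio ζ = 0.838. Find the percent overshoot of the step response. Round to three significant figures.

%OS ≈ 0.803%

For an underdamped second-order system, %OS = 100·exp(−πζ/√(1−ζ²)).
πζ/√(1−ζ²) = π·0.838/√(1−0.702) = 4.825, so %OS = 100·e^(−4.825) = 0.803%.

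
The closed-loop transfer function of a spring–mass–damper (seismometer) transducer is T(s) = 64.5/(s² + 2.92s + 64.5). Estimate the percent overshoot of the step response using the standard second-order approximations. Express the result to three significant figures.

%OS ≈ 55.9%

ω_n = √64.5 = 8.03 rad/s; ζ = 2.92/(2·8.03) = 0.182.
%OS = 100 e^{−πζ/√(1−ζ²)} with ζ = 0.182 gives 55.9%.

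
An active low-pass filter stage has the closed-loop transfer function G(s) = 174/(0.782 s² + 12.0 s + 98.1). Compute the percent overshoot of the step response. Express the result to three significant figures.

Dividing through by 0.782: denominator becomes s² + 15.35 s + 125.4.
So ω_n = √125.4 = 11.2 rad/s and ζ = 15.35/(2·11.2) = 0.685.
Overshoot: exp(−π·0.685/√(1−0.685²)) = 0.0521, i.e. 5.21%.

%OS ≈ 5.21%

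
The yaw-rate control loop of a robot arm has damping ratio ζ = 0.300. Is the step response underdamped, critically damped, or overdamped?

underdamped

Since ζ = 0.300 < 1, the system is underdamped.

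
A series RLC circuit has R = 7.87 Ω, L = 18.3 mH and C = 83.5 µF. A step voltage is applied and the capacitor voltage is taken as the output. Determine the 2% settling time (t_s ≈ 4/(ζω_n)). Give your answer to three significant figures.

For a series RLC circuit (capacitor voltage as output), ω_n = 1/√(LC) = 1/√(18.3 mH · 83.5 µF) = 809 rad/s.
ζ = (R/2)·√(C/L) = (7.87/2)·√(83.5 µF/18.3 mH) = 0.266.
t_s ≈ 4/(ζω_n) = 0.0186 s.

t_s ≈ 0.0186 s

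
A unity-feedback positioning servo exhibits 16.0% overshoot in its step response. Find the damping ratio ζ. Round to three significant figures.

ζ ≈ 0.504

ζ = −ln(OS)/√(π² + (ln OS)²). With OS = 0.160, ln OS = −1.833 and ζ = 1.833/3.637 = 0.504.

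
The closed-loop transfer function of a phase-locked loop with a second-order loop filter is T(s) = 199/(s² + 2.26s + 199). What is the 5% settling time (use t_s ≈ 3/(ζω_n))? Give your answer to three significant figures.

Comparing the denominator to s² + 2ζω_n s + ω_n²: ω_n = √199 = 14.1 rad/s, and 2ζω_n = 2.26 so ζ = 2.26/(2·14.1) = 0.0801.
t_s ≈ 3/(ζω_n) = 3/(0.0801·14.1) = 2.65 s.

t_s ≈ 2.65 s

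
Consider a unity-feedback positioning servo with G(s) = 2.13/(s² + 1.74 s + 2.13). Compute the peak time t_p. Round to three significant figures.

Matching coefficients with s² + 2ζω_n s + ω_n² gives ω_n² = 2.13 ⇒ ω_n = 1.46 rad/s, and ζ = 1.74/(2ω_n) = 0.596.
ω_d = ω_n√(1−ζ²) = 1.17 rad/s. Then t_p = π/ω_d = 2.68 s.

t_p ≈ 2.68 s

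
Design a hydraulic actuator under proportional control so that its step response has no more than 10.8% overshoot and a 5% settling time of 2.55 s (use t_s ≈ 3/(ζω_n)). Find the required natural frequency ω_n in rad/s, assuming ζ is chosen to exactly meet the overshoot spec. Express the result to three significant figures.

ω_n ≈ 2.04 rad/s

From %OS = 100·exp(−πζ/√(1−ζ²)), invert to get ζ = −ln(OS)/√(π² + ln²(OS)) with OS = 0.108.
−ln 0.108 = 2.226, so ζ = 2.226/√(π² + 4.953) = 0.578.
From t_s ≈ 3/(ζω_n): ω_n = 3/(ζ·t_s) = 3/(0.578·2.55) = 2.04 rad/s.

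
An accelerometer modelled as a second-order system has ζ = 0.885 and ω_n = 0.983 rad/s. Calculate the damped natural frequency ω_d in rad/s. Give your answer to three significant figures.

ω_d = ω_n√(1−ζ²) = 0.983·√0.217 = 0.458 rad/s.

ω_d ≈ 0.458 rad/s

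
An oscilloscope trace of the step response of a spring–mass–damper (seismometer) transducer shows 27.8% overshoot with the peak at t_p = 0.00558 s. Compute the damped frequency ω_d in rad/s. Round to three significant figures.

t_p = π/ω_d, so ω_d = π/0.00558 = 563 rad/s.

ω_d ≈ 563 rad/s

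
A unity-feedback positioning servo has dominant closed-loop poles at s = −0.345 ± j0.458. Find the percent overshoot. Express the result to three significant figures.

|pole| = ω_n = √(0.345² + 0.458²) = 0.573 rad/s; ζ = cos θ = σ/ω_n = 0.602.
Overshoot: exp(−π·0.602/√(1−0.602²)) = 0.0938, i.e. 9.38%.

%OS ≈ 9.38%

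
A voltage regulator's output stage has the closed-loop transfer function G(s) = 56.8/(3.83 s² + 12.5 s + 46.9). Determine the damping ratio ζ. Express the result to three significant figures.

ζ ≈ 0.466

Dividing through by 3.83: denominator becomes s² + 3.264 s + 12.25.
So ω_n = √12.25 = 3.50 rad/s and ζ = 3.264/(2·3.50) = 0.466.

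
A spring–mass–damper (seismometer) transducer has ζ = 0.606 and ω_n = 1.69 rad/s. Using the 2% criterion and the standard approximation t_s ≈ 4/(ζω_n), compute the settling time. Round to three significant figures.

t_s ≈ 4/(ζω_n) = 4/(0.606 × 1.69) = 3.91 s.

t_s ≈ 3.91 s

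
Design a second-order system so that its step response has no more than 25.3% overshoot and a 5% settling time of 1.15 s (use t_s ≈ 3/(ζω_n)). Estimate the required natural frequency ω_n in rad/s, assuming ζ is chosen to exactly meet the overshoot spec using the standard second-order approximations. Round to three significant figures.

ζ = −ln(OS)/√(π² + (ln OS)²). With OS = 0.253, ln OS = −1.374 and ζ = 1.374/3.429 = 0.401.
From t_s ≈ 3/(ζω_n): ω_n = 3/(ζ·t_s) = 3/(0.401·1.15) = 6.51 rad/s.

ω_n ≈ 6.51 rad/s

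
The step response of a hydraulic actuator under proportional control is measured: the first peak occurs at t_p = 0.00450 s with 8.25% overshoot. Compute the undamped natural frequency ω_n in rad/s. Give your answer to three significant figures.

ζ from %OS: ζ = |ln 0.0825|/√(π²+ln²0.0825) = 0.622.
t_p = π/ω_d ⇒ ω_d = 698 rad/s; then ω_n = ω_d/√(1−ζ²) = 892 rad/s.

ω_n ≈ 892 rad/s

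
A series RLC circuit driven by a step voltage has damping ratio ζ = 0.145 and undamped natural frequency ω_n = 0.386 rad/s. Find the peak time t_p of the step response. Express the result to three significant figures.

t_p ≈ 8.23 s

The damped frequency is ω_d = ω_n√(1−ζ²) = 0.386·√(1−0.0210) = 0.382 rad/s.
Peak time t_p = π/ω_d = π/0.382 = 8.23 s.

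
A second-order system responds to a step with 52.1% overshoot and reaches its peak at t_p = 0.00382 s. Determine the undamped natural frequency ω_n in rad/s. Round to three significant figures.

The overshoot fixes ζ = −ln(OS)/√(π²+ln²(OS)) = 0.203.
From t_p = π/ω_d, ω_d = π/0.00382 = 822 rad/s, so ω_n = ω_d/√(1−ζ²) = 840 rad/s.

ω_n ≈ 840 rad/s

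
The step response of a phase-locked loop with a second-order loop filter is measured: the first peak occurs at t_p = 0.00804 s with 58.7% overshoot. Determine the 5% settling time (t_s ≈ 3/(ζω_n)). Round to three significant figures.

t_s ≈ 0.0453 s

ζ from %OS: ζ = |ln 0.587|/√(π²+ln²0.587) = 0.167.
t_p = π/ω_d ⇒ ω_d = 391 rad/s; then ω_n = ω_d/√(1−ζ²) = 396 rad/s.
t_s ≈ 3/(ζω_n) = 3/(0.167·396) = 0.0453 s.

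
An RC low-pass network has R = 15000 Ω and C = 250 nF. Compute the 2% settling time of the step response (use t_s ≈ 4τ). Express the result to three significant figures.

τ = RC = 15000 × 250 nF = 0.00375 s.
t_s ≈ 4τ = 0.0150 s.

t_s ≈ 0.0150 s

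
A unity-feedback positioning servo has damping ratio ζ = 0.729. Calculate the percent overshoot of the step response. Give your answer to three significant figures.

For an underdamped second-order system, %OS = 100·exp(−πζ/√(1−ζ²)).
πζ/√(1−ζ²) = π·0.729/√(1−0.531) = 3.346, so %OS = 100·e^(−3.346) = 3.52%.

%OS ≈ 3.52%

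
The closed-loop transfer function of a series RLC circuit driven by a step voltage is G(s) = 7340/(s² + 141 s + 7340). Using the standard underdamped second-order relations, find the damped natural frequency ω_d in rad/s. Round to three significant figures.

ω_d ≈ 48.7 rad/s

ω_n = √7340 = 85.7 rad/s; ζ = 141/(2·85.7) = 0.823.
The damped frequency ω_d = ω_n√(1−ζ²) = 48.7 rad/s.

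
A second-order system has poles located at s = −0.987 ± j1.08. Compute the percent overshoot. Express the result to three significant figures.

%OS ≈ 5.66%

The poles are at −σ ± jω_d with σ = 0.987 and ω_d = 1.08, so ω_n = √(σ²+ω_d²) = 1.46 rad/s and ζ = σ/ω_n = 0.675.
%OS = 100 e^{−πζ/√(1−ζ²)} with ζ = 0.675 gives 5.66%.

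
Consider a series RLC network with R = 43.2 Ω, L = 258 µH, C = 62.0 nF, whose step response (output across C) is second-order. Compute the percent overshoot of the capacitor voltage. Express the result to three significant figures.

%OS ≈ 32.7%

For a series RLC circuit (capacitor voltage as output), ω_n = 1/√(LC) = 1/√(258 µH · 62.0 nF) = 250000 rad/s.
ζ = (R/2)·√(C/L) = (43.2/2)·√(62.0 nF/258 µH) = 0.335.
%OS = 100 e^{−πζ/√(1−ζ²)} with ζ = 0.335 gives 32.7%.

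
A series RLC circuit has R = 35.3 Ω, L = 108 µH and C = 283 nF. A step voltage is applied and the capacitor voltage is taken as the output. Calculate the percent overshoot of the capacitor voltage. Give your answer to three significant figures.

For a series RLC circuit (capacitor voltage as output), ω_n = 1/√(LC) = 1/√(108 µH · 283 nF) = 181000 rad/s.
ζ = (R/2)·√(C/L) = (35.3/2)·√(283 nF/108 µH) = 0.903.
%OS = 100·exp(−πζ/√(1−ζ²)) = 0.133%.

%OS ≈ 0.133%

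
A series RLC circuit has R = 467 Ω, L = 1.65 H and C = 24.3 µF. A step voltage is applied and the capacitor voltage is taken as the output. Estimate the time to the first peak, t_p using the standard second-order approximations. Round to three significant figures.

t_p ≈ 0.0448 s

For a series RLC circuit (capacitor voltage as output), ω_n = 1/√(LC) = 1/√(1.65 H · 24.3 µF) = 158 rad/s.
ζ = (R/2)·√(C/L) = (467/2)·√(24.3 µF/1.65 H) = 0.896.
ω_d = ω_n√(1−ζ²) = 70.1 rad/s. t_p = π/ω_d = 0.0448 s.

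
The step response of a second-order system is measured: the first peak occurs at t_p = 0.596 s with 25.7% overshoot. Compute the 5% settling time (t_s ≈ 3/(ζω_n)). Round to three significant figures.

The overshoot fixes ζ = −ln(OS)/√(π²+ln²(OS)) = 0.397.
From t_p = π/ω_d, ω_d = π/0.596 = 5.27 rad/s, so ω_n = ω_d/√(1−ζ²) = 5.74 rad/s.
t_s ≈ 3/(ζω_n) = 3/(0.397·5.74) = 1.32 s.

t_s ≈ 1.32 s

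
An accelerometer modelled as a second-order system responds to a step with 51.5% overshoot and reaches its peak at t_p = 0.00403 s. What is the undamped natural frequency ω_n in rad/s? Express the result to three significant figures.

From the overshoot, ζ = −ln(OS)/√(π²+ln²(OS)) = 0.207.
From t_p = π/ω_d, ω_d = π/0.00403 = 780 rad/s, so ω_n = ω_d/√(1−ζ²) = 797 rad/s.

ω_n ≈ 797 rad/s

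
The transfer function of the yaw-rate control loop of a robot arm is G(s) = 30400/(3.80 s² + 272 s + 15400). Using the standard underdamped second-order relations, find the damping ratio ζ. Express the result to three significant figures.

ζ ≈ 0.562

Dividing through by 3.80: denominator becomes s² + 71.58 s + 4053.
So ω_n = √4053 = 63.7 rad/s and ζ = 71.58/(2·63.7) = 0.562.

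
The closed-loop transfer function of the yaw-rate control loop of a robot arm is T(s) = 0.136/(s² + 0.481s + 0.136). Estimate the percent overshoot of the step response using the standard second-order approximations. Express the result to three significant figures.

%OS ≈ 6.70%

ω_n = √0.136 = 0.369 rad/s; ζ = 0.481/(2·0.369) = 0.652.
%OS = 100·exp(−πζ/√(1−ζ²)) = 6.70%.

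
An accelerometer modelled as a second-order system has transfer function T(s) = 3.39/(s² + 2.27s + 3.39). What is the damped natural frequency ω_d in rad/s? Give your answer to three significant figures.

ω_n = √3.39 = 1.84 rad/s; ζ = 2.27/(2·1.84) = 0.616.
ω_d = ω_n√(1−ζ²) = 1.45 rad/s.

ω_d ≈ 1.45 rad/s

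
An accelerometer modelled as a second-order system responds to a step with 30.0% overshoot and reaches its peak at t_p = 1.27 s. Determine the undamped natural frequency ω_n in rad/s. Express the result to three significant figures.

The overshoot fixes ζ = −ln(OS)/√(π²+ln²(OS)) = 0.358.
From t_p = π/ω_d, ω_d = π/1.27 = 2.47 rad/s, so ω_n = ω_d/√(1−ζ²) = 2.65 rad/s.

ω_n ≈ 2.65 rad/s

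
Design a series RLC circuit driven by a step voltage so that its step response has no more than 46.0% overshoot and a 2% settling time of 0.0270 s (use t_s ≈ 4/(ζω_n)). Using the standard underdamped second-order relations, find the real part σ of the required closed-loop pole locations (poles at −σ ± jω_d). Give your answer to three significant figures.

σ ≈ 148

The settling-time spec alone fixes σ = ζω_n = 4/t_s = 4/0.0270 = 148.
(Overshoot then fixes ζ = 0.240 and hence ω_d = σ·√(1−ζ²)/ζ = 599 rad/s.)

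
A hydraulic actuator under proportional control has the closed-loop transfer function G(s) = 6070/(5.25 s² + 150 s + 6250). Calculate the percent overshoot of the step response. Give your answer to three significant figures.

%OS ≈ 24.0%

Dividing through by 5.25: denominator becomes s² + 28.57 s + 1190.
So ω_n = √1190 = 34.5 rad/s and ζ = 28.57/(2·34.5) = 0.414.
%OS = 100·exp(−πζ/√(1−ζ²)) = 24.0%.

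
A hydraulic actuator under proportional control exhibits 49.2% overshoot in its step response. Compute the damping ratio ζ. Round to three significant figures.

ζ ≈ 0.220

Inverting the overshoot relation: ζ = |ln 0.492|/√(π² + ln²0.492) = 0.220.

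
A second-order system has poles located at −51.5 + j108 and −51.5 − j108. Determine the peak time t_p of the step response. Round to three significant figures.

t_p = π/ω_d with ω_d = 108 (the imaginary part), so t_p = 0.0291 s.

t_p ≈ 0.0291 s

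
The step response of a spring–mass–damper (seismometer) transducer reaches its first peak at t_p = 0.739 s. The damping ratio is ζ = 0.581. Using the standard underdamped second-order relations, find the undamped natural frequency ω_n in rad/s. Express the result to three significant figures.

Peak time t_p = π/ω_d, so ω_d = π/t_p = π/0.739 = 4.25 rad/s.
ω_n = ω_d/√(1−ζ²) = 4.25/√0.662 = 5.22 rad/s.

ω_n ≈ 5.22 rad/s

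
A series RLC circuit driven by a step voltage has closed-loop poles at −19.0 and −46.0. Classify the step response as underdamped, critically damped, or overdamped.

Since the poles are distinct, negative and real, the response is overdamped.

overdamped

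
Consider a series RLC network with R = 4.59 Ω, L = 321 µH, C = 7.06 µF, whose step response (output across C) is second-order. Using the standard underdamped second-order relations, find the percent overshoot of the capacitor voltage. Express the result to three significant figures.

For a series RLC circuit (capacitor voltage as output), ω_n = 1/√(LC) = 1/√(321 µH · 7.06 µF) = 21000 rad/s.
ζ = (R/2)·√(C/L) = (4.59/2)·√(7.06 µF/321 µH) = 0.340.
Overshoot: exp(−π·0.340/√(1−0.340²)) = 0.321, i.e. 32.1%.

%OS ≈ 32.1%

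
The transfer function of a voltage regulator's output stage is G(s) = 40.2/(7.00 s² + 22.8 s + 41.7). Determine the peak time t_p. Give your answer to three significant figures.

Dividing through by 7.00: denominator becomes s² + 3.257 s + 5.957.
So ω_n = √5.957 = 2.44 rad/s and ζ = 3.257/(2·2.44) = 0.667.
ω_d = 2.44·√(1 − 0.667²) = 1.82 rad/s. t_p = π/ω_d = 1.73 s.

t_p ≈ 1.73 s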